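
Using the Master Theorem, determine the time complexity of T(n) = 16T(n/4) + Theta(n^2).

Master Theorem for T(n) = 16T(n/4) + O(n^2):

a = 16, b = 4, c = 2
log_b(a) = log_4(16) = 2.0000

Case 2: c = 2 = log_4(16) = 2.0000
T(n) = O(n^2 log n) = O(n^2 log n)

For T(n) = 16T(n/4) + O(n^2): log_4(16) = 2.0000. This is Case 2 of the Master Theorem (c = log_b(a), equal work at all levels), giving O(n^2 log n).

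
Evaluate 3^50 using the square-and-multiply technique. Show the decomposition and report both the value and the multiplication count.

Computing 3^50 by squaring (build up from 3^1; each line after the first costs one multiplication):

3^1 = 3
3^2 = (3^1)^2 = 3^2 = 9
3^3 = 3 * 3^2 = 3 * 9 = 27
3^6 = (3^3)^2 = 27^2 = 729
3^12 = (3^6)^2 = 729^2 = 531441
3^24 = (3^12)^2 = 531441^2 = 282429536481
3^25 = 3 * 3^24 = 3 * 282429536481 = 847288609443
3^50 = (3^25)^2 = 847288609443^2 = 717897987691852588770249

Result: 717897987691852588770249
Multiplications needed: 7 (7 lines after 3^1)

3^50 = 717897987691852588770249. Using exponentiation by squaring, this requires 7 multiplications. The key idea: if the exponent is even, square the half-power; if odd, multiply by the base once.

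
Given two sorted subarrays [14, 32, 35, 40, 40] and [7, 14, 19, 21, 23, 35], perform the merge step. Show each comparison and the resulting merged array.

Merging process:

Compare 14 vs 7: take 7 from right. Merged: [7]
Compare 14 vs 14: take 14 from left. Merged: [7, 14]
Compare 32 vs 14: take 14 from right. Merged: [7, 14, 14]
Compare 32 vs 19: take 19 from right. Merged: [7, 14, 14, 19]
Compare 32 vs 21: take 21 from right. Merged: [7, 14, 14, 19, 21]
Compare 32 vs 23: take 23 from right. Merged: [7, 14, 14, 19, 21, 23]
Compare 32 vs 35: take 32 from left. Merged: [7, 14, 14, 19, 21, 23, 32]
Compare 35 vs 35: take 35 from left. Merged: [7, 14, 14, 19, 21, 23, 32, 35]
Compare 40 vs 35: take 35 from right. Merged: [7, 14, 14, 19, 21, 23, 32, 35, 35]
Append remaining from left: [40, 40]. Merged: [7, 14, 14, 19, 21, 23, 32, 35, 35, 40, 40]

Final merged array: [7, 14, 14, 19, 21, 23, 32, 35, 35, 40, 40]
Total comparisons: 9

The merged array is [7, 14, 14, 19, 21, 23, 32, 35, 35, 40, 40], requiring 9 comparisons. The merge step runs in O(n) time where n is the total number of elements.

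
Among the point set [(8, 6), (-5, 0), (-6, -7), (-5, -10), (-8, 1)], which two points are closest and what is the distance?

Computing all pairwise distances among 5 points:

d((8, 6), (-5, 0)) = 14.3178
d((8, 6), (-6, -7)) = 19.105
d((8, 6), (-5, -10)) = 20.6155
d((8, 6), (-8, 1)) = 16.7631
d((-5, 0), (-6, -7)) = 7.0711
d((-5, 0), (-5, -10)) = 10.0
d((-5, 0), (-8, 1)) = 3.1623 <-- minimum
d((-6, -7), (-5, -10)) = 3.1623 <-- minimum
d((-6, -7), (-8, 1)) = 8.2462
d((-5, -10), (-8, 1)) = 11.4018

Minimum distance: 3.1623 (tie among 2 pairs: (-5, 0) and (-8, 1); (-6, -7) and (-5, -10))

The minimum Euclidean distance is 3.1623. There is a tie: 2 pairs achieve this minimum — (-5, 0) and (-8, 1); (-6, -7) and (-5, -10). Any of these is a valid closest pair. For 5 points, brute-force pairwise comparison is shown above. For large n, the divide-and-conquer algorithm (sort by x, recurse on halves, check the dividing strip) achieves O(n log n).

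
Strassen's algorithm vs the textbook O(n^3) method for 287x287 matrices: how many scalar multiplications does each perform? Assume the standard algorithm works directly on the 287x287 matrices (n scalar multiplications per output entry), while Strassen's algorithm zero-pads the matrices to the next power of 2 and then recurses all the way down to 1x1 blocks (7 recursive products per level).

Matrix multiplication for 287x287 matrices:

Strassen's algorithm requires power-of-2 dimensions. Pad 287x287 to 512x512 (next power of 2).

Standard algorithm: 287^3 = 23639903 multiplications
Strassen's algorithm: 7^(log2(512)) = 7^9 = 40353607 multiplications
Difference: 23639903 - 40353607 = -16713704 (Strassen uses MORE here due to padding overhead — for small or just-over-power-of-2 n, padding can outweigh the per-level savings)

Standard: 23639903 multiplications (287^3). Strassen: 40353607 multiplications (7^9, after padding to 512x512). Strassen reduces 8 recursive multiplications to 7 at each level.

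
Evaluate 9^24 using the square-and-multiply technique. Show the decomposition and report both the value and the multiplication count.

Computing 9^24 by squaring (build up from 9^1; each line after the first costs one multiplication):

9^1 = 9
9^2 = (9^1)^2 = 9^2 = 81
9^3 = 9 * 9^2 = 9 * 81 = 729
9^6 = (9^3)^2 = 729^2 = 531441
9^12 = (9^6)^2 = 531441^2 = 282429536481
9^24 = (9^12)^2 = 282429536481^2 = 79766443076872509863361

Result: 79766443076872509863361
Multiplications needed: 5 (5 lines after 9^1)

9^24 = 79766443076872509863361. Using exponentiation by squaring, this requires 5 multiplications. The key idea: if the exponent is even, square the half-power; if odd, multiply by the base once.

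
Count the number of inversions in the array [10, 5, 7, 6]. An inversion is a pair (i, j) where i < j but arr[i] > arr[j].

Finding inversions in [10, 5, 7, 6]:

(0, 1): arr[0]=10 > arr[1]=5
(0, 2): arr[0]=10 > arr[2]=7
(0, 3): arr[0]=10 > arr[3]=6
(2, 3): arr[2]=7 > arr[3]=6

Total inversions: 4

The array has 4 inversion(s): (0,1), (0,2), (0,3), (2,3). Each pair (i,j) satisfies i < j and arr[i] > arr[j].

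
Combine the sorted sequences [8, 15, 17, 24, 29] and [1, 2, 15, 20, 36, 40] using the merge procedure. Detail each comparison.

Merging process:

Compare 8 vs 1: take 1 from right. Merged: [1]
Compare 8 vs 2: take 2 from right. Merged: [1, 2]
Compare 8 vs 15: take 8 from left. Merged: [1, 2, 8]
Compare 15 vs 15: take 15 from left. Merged: [1, 2, 8, 15]
Compare 17 vs 15: take 15 from right. Merged: [1, 2, 8, 15, 15]
Compare 17 vs 20: take 17 from left. Merged: [1, 2, 8, 15, 15, 17]
Compare 24 vs 20: take 20 from right. Merged: [1, 2, 8, 15, 15, 17, 20]
Compare 24 vs 36: take 24 from left. Merged: [1, 2, 8, 15, 15, 17, 20, 24]
Compare 29 vs 36: take 29 from left. Merged: [1, 2, 8, 15, 15, 17, 20, 24, 29]
Append remaining from right: [36, 40]. Merged: [1, 2, 8, 15, 15, 17, 20, 24, 29, 36, 40]

Final merged array: [1, 2, 8, 15, 15, 17, 20, 24, 29, 36, 40]
Total comparisons: 9

The merged array is [1, 2, 8, 15, 15, 17, 20, 24, 29, 36, 40], requiring 9 comparisons. The merge step runs in O(n) time where n is the total number of elements.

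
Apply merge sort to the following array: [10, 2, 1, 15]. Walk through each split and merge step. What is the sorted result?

Merge sort trace:

Split: [10, 2, 1, 15] -> [10, 2] and [1, 15]
  Split: [10, 2] -> [10] and [2]
  Merge: [10] + [2] -> [2, 10]
  Split: [1, 15] -> [1] and [15]
  Merge: [1] + [15] -> [1, 15]
Merge: [2, 10] + [1, 15] -> [1, 2, 10, 15]

Final sorted array: [1, 2, 10, 15]

The merge sort proceeds by recursively splitting the array and merging sorted halves.
After all merges, the sorted array is [1, 2, 10, 15].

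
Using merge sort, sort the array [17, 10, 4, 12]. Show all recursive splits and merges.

Merge sort trace:

Split: [17, 10, 4, 12] -> [17, 10] and [4, 12]
  Split: [17, 10] -> [17] and [10]
  Merge: [17] + [10] -> [10, 17]
  Split: [4, 12] -> [4] and [12]
  Merge: [4] + [12] -> [4, 12]
Merge: [10, 17] + [4, 12] -> [4, 10, 12, 17]

Final sorted array: [4, 10, 12, 17]

The merge sort proceeds by recursively splitting the array and merging sorted halves.
After all merges, the sorted array is [4, 10, 12, 17].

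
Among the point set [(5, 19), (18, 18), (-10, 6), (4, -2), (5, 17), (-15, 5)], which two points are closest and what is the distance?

Computing all pairwise distances among 6 points:

d((5, 19), (18, 18)) = 13.0384
d((5, 19), (-10, 6)) = 19.8494
d((5, 19), (4, -2)) = 21.0238
d((5, 19), (5, 17)) = 2.0 <-- minimum
d((5, 19), (-15, 5)) = 24.4131
d((18, 18), (-10, 6)) = 30.4631
d((18, 18), (4, -2)) = 24.4131
d((18, 18), (5, 17)) = 13.0384
d((18, 18), (-15, 5)) = 35.4683
d((-10, 6), (4, -2)) = 16.1245
d((-10, 6), (5, 17)) = 18.6011
d((-10, 6), (-15, 5)) = 5.099
d((4, -2), (5, 17)) = 19.0263
d((4, -2), (-15, 5)) = 20.2485
d((5, 17), (-15, 5)) = 23.3238

Closest pair: (5, 19) and (5, 17) with distance 2.0

The closest pair is (5, 19) and (5, 17) with Euclidean distance 2.0. For 6 points, brute-force pairwise comparison is shown above. For large n, the divide-and-conquer algorithm (sort by x, recurse on halves, check the dividing strip) achieves O(n log n).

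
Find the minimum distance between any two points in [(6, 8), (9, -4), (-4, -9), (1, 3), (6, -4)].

Computing all pairwise distances among 5 points:

d((6, 8), (9, -4)) = 12.3693
d((6, 8), (-4, -9)) = 19.7231
d((6, 8), (1, 3)) = 7.0711
d((6, 8), (6, -4)) = 12.0
d((9, -4), (-4, -9)) = 13.9284
d((9, -4), (1, 3)) = 10.6301
d((9, -4), (6, -4)) = 3.0 <-- minimum
d((-4, -9), (1, 3)) = 13.0
d((-4, -9), (6, -4)) = 11.1803
d((1, 3), (6, -4)) = 8.6023

Closest pair: (9, -4) and (6, -4) with distance 3.0

The closest pair is (9, -4) and (6, -4) with Euclidean distance 3.0. For 5 points, brute-force pairwise comparison is shown above. For large n, the divide-and-conquer algorithm (sort by x, recurse on halves, check the dividing strip) achieves O(n log n).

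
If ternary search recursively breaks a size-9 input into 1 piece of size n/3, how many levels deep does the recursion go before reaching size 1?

For divide and conquer with division factor 3:

Problem sizes at each level:
Level 0: 9
Level 1: 3
Level 2: 1

The root is level 0 and the size-1 base case is level 2 (the tree spans levels 0 through 2, i.e. 3 levels counting the root), so the depth is the number of divisions: log_3(9) = 2

The recursion tree depth is log_3(9) = 2. At each level, the problem size is divided by 3, so it takes 2 divisions to reduce to a base case of size 1. The algorithm makes 1 recursive call at each level.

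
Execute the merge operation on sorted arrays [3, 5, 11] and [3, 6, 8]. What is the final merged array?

Merging process:

Compare 3 vs 3: take 3 from left. Merged: [3]
Compare 5 vs 3: take 3 from right. Merged: [3, 3]
Compare 5 vs 6: take 5 from left. Merged: [3, 3, 5]
Compare 11 vs 6: take 6 from right. Merged: [3, 3, 5, 6]
Compare 11 vs 8: take 8 from right. Merged: [3, 3, 5, 6, 8]
Append remaining from left: [11]. Merged: [3, 3, 5, 6, 8, 11]

Final merged array: [3, 3, 5, 6, 8, 11]
Total comparisons: 5

The merged array is [3, 3, 5, 6, 8, 11], requiring 5 comparisons. The merge step runs in O(n) time where n is the total number of elements.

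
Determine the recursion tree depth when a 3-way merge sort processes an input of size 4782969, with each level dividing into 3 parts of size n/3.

For divide and conquer with division factor 3:

Problem sizes at each level:
Level 0: 4782969
Level 1: 1594323
Level 2: 531441
Level 3: 177147
Level 4: 59049
Level 5: 19683
Level 6: 6561
Level 7: 2187
Level 8: 729
Level 9: 243
Level 10: 81
Level 11: 27
Level 12: 9
Level 13: 3
Level 14: 1

The root is level 0 and the size-1 base case is level 14 (the tree spans levels 0 through 14, i.e. 15 levels counting the root), so the depth is the number of divisions: log_3(4782969) = 14

The recursion tree depth is log_3(4782969) = 14. At each level, the problem size is divided by 3, so it takes 14 divisions to reduce to a base case of size 1. The algorithm makes 3 recursive calls at each level.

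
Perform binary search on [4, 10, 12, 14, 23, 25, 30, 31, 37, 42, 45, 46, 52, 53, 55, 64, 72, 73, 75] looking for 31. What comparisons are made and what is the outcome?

Binary search for 31 in [4, 10, 12, 14, 23, 25, 30, 31, 37, 42, 45, 46, 52, 53, 55, 64, 72, 73, 75]:

lo=0, hi=18, mid=9, arr[mid]=42 -> 42 > 31, search left half
lo=0, hi=8, mid=4, arr[mid]=23 -> 23 < 31, search right half
lo=5, hi=8, mid=6, arr[mid]=30 -> 30 < 31, search right half
lo=7, hi=8, mid=7, arr[mid]=31 -> Found target at index 7!

Binary search finds 31 at index 7 after 4 comparisons. The search repeatedly halves the search space by comparing with the middle element.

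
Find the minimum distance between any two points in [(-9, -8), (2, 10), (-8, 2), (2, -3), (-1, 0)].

Computing all pairwise distances among 5 points:

d((-9, -8), (2, 10)) = 21.095
d((-9, -8), (-8, 2)) = 10.0499
d((-9, -8), (2, -3)) = 12.083
d((-9, -8), (-1, 0)) = 11.3137
d((2, 10), (-8, 2)) = 12.8062
d((2, 10), (2, -3)) = 13.0
d((2, 10), (-1, 0)) = 10.4403
d((-8, 2), (2, -3)) = 11.1803
d((-8, 2), (-1, 0)) = 7.2801
d((2, -3), (-1, 0)) = 4.2426 <-- minimum

Closest pair: (2, -3) and (-1, 0) with distance 4.2426

The closest pair is (2, -3) and (-1, 0) with Euclidean distance 4.2426. For 5 points, brute-force pairwise comparison is shown above. For large n, the divide-and-conquer algorithm (sort by x, recurse on halves, check the dividing strip) achieves O(n log n).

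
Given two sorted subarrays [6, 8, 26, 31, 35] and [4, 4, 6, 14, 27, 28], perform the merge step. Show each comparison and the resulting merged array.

Merging process:

Compare 6 vs 4: take 4 from right. Merged: [4]
Compare 6 vs 4: take 4 from right. Merged: [4, 4]
Compare 6 vs 6: take 6 from left. Merged: [4, 4, 6]
Compare 8 vs 6: take 6 from right. Merged: [4, 4, 6, 6]
Compare 8 vs 14: take 8 from left. Merged: [4, 4, 6, 6, 8]
Compare 26 vs 14: take 14 from right. Merged: [4, 4, 6, 6, 8, 14]
Compare 26 vs 27: take 26 from left. Merged: [4, 4, 6, 6, 8, 14, 26]
Compare 31 vs 27: take 27 from right. Merged: [4, 4, 6, 6, 8, 14, 26, 27]
Compare 31 vs 28: take 28 from right. Merged: [4, 4, 6, 6, 8, 14, 26, 27, 28]
Append remaining from left: [31, 35]. Merged: [4, 4, 6, 6, 8, 14, 26, 27, 28, 31, 35]

Final merged array: [4, 4, 6, 6, 8, 14, 26, 27, 28, 31, 35]
Total comparisons: 9

The merged array is [4, 4, 6, 6, 8, 14, 26, 27, 28, 31, 35], requiring 9 comparisons. The merge step runs in O(n) time where n is the total number of elements.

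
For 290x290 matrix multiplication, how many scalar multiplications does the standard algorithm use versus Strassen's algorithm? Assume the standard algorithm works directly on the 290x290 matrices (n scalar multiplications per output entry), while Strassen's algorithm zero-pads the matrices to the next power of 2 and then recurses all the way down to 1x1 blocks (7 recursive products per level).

Matrix multiplication for 290x290 matrices:

Strassen's algorithm requires power-of-2 dimensions. Pad 290x290 to 512x512 (next power of 2).

Standard algorithm: 290^3 = 24389000 multiplications
Strassen's algorithm: 7^(log2(512)) = 7^9 = 40353607 multiplications
Difference: 24389000 - 40353607 = -15964607 (Strassen uses MORE here due to padding overhead — for small or just-over-power-of-2 n, padding can outweigh the per-level savings)

Standard: 24389000 multiplications (290^3). Strassen: 40353607 multiplications (7^9, after padding to 512x512). Strassen reduces 8 recursive multiplications to 7 at each level.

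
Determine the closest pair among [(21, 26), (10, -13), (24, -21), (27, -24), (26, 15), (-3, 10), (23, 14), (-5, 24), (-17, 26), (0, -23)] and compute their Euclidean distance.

Computing all pairwise distances among 10 points:

d((21, 26), (10, -13)) = 40.5216
d((21, 26), (24, -21)) = 47.0956
d((21, 26), (27, -24)) = 50.3587
d((21, 26), (26, 15)) = 12.083
d((21, 26), (-3, 10)) = 28.8444
d((21, 26), (23, 14)) = 12.1655
d((21, 26), (-5, 24)) = 26.0768
d((21, 26), (-17, 26)) = 38.0
d((21, 26), (0, -23)) = 53.3104
d((10, -13), (24, -21)) = 16.1245
d((10, -13), (27, -24)) = 20.2485
d((10, -13), (26, 15)) = 32.249
d((10, -13), (-3, 10)) = 26.4197
d((10, -13), (23, 14)) = 29.9666
d((10, -13), (-5, 24)) = 39.9249
d((10, -13), (-17, 26)) = 47.4342
d((10, -13), (0, -23)) = 14.1421
d((24, -21), (27, -24)) = 4.2426
d((24, -21), (26, 15)) = 36.0555
d((24, -21), (-3, 10)) = 41.1096
d((24, -21), (23, 14)) = 35.0143
d((24, -21), (-5, 24)) = 53.535
d((24, -21), (-17, 26)) = 62.3699
d((24, -21), (0, -23)) = 24.0832
d((27, -24), (26, 15)) = 39.0128
d((27, -24), (-3, 10)) = 45.3431
d((27, -24), (23, 14)) = 38.2099
d((27, -24), (-5, 24)) = 57.6888
d((27, -24), (-17, 26)) = 66.6033
d((27, -24), (0, -23)) = 27.0185
d((26, 15), (-3, 10)) = 29.4279
d((26, 15), (23, 14)) = 3.1623 <-- minimum
d((26, 15), (-5, 24)) = 32.28
d((26, 15), (-17, 26)) = 44.3847
d((26, 15), (0, -23)) = 46.0435
d((-3, 10), (23, 14)) = 26.3059
d((-3, 10), (-5, 24)) = 14.1421
d((-3, 10), (-17, 26)) = 21.2603
d((-3, 10), (0, -23)) = 33.1361
d((23, 14), (-5, 24)) = 29.7321
d((23, 14), (-17, 26)) = 41.7612
d((23, 14), (0, -23)) = 43.566
d((-5, 24), (-17, 26)) = 12.1655
d((-5, 24), (0, -23)) = 47.2652
d((-17, 26), (0, -23)) = 51.8652

Closest pair: (26, 15) and (23, 14) with distance 3.1623

The closest pair is (26, 15) and (23, 14) with Euclidean distance 3.1623. For 10 points, brute-force pairwise comparison is shown above. For large n, the divide-and-conquer algorithm (sort by x, recurse on halves, check the dividing strip) achieves O(n log n).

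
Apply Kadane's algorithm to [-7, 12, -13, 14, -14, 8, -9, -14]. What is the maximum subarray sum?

Using Kadane's algorithm on [-7, 12, -13, 14, -14, 8, -9, -14]:

Scanning through the array:
Position 1 (value 12): max_ending_here = 12, max_so_far = 12
Position 2 (value -13): max_ending_here = -1, max_so_far = 12
Position 3 (value 14): max_ending_here = 14, max_so_far = 14
Position 4 (value -14): max_ending_here = 0, max_so_far = 14
Position 5 (value 8): max_ending_here = 8, max_so_far = 14
Position 6 (value -9): max_ending_here = -1, max_so_far = 14
Position 7 (value -14): max_ending_here = -14, max_so_far = 14

Maximum subarray: [14]
Maximum sum: 14

The maximum subarray is [14] with sum 14. This subarray runs from index 3 to index 3.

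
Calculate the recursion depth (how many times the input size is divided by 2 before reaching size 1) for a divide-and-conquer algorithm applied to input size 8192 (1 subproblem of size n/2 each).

For divide and conquer with division factor 2:

Problem sizes at each level:
Level 0: 8192
Level 1: 4096
Level 2: 2048
Level 3: 1024
Level 4: 512
Level 5: 256
Level 6: 128
Level 7: 64
Level 8: 32
Level 9: 16
Level 10: 8
Level 11: 4
Level 12: 2
Level 13: 1

The root is level 0 and the size-1 base case is level 13 (the tree spans levels 0 through 13, i.e. 14 levels counting the root), so the depth is the number of divisions: log_2(8192) = 13

The recursion tree depth is log_2(8192) = 13. At each level, the problem size is divided by 2, so it takes 13 divisions to reduce to a base case of size 1. The algorithm makes 1 recursive call at each level.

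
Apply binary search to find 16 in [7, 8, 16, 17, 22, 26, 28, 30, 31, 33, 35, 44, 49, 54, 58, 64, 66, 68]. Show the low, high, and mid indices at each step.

Binary search for 16 in [7, 8, 16, 17, 22, 26, 28, 30, 31, 33, 35, 44, 49, 54, 58, 64, 66, 68]:

lo=0, hi=17, mid=8, arr[mid]=31 -> 31 > 16, search left half
lo=0, hi=7, mid=3, arr[mid]=17 -> 17 > 16, search left half
lo=0, hi=2, mid=1, arr[mid]=8 -> 8 < 16, search right half
lo=2, hi=2, mid=2, arr[mid]=16 -> Found target at index 2!

Binary search finds 16 at index 2 after 4 comparisons. The search repeatedly halves the search space by comparing with the middle element.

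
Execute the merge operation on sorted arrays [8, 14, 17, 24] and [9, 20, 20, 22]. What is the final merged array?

Merging process:

Compare 8 vs 9: take 8 from left. Merged: [8]
Compare 14 vs 9: take 9 from right. Merged: [8, 9]
Compare 14 vs 20: take 14 from left. Merged: [8, 9, 14]
Compare 17 vs 20: take 17 from left. Merged: [8, 9, 14, 17]
Compare 24 vs 20: take 20 from right. Merged: [8, 9, 14, 17, 20]
Compare 24 vs 20: take 20 from right. Merged: [8, 9, 14, 17, 20, 20]
Compare 24 vs 22: take 22 from right. Merged: [8, 9, 14, 17, 20, 20, 22]
Append remaining from left: [24]. Merged: [8, 9, 14, 17, 20, 20, 22, 24]

Final merged array: [8, 9, 14, 17, 20, 20, 22, 24]
Total comparisons: 7

The merged array is [8, 9, 14, 17, 20, 20, 22, 24], requiring 7 comparisons. The merge step runs in O(n) time where n is the total number of elements.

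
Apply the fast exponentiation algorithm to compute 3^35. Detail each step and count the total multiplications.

Computing 3^35 by squaring (build up from 3^1; each line after the first costs one multiplication):

3^1 = 3
3^2 = (3^1)^2 = 3^2 = 9
3^4 = (3^2)^2 = 9^2 = 81
3^8 = (3^4)^2 = 81^2 = 6561
3^16 = (3^8)^2 = 6561^2 = 43046721
3^17 = 3 * 3^16 = 3 * 43046721 = 129140163
3^34 = (3^17)^2 = 129140163^2 = 16677181699666569
3^35 = 3 * 3^34 = 3 * 16677181699666569 = 50031545098999707

Result: 50031545098999707
Multiplications needed: 7 (7 lines after 3^1)

3^35 = 50031545098999707. Using exponentiation by squaring, this requires 7 multiplications. The key idea: if the exponent is even, square the half-power; if odd, multiply by the base once.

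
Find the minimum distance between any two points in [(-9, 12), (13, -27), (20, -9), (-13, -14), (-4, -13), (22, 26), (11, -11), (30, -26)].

Computing all pairwise distances among 8 points:

d((-9, 12), (13, -27)) = 44.7772
d((-9, 12), (20, -9)) = 35.805
d((-9, 12), (-13, -14)) = 26.3059
d((-9, 12), (-4, -13)) = 25.4951
d((-9, 12), (22, 26)) = 34.0147
d((-9, 12), (11, -11)) = 30.4795
d((-9, 12), (30, -26)) = 54.4518
d((13, -27), (20, -9)) = 19.3132
d((13, -27), (-13, -14)) = 29.0689
d((13, -27), (-4, -13)) = 22.0227
d((13, -27), (22, 26)) = 53.7587
d((13, -27), (11, -11)) = 16.1245
d((13, -27), (30, -26)) = 17.0294
d((20, -9), (-13, -14)) = 33.3766
d((20, -9), (-4, -13)) = 24.3311
d((20, -9), (22, 26)) = 35.0571
d((20, -9), (11, -11)) = 9.2195
d((20, -9), (30, -26)) = 19.7231
d((-13, -14), (-4, -13)) = 9.0554 <-- minimum
d((-13, -14), (22, 26)) = 53.1507
d((-13, -14), (11, -11)) = 24.1868
d((-13, -14), (30, -26)) = 44.643
d((-4, -13), (22, 26)) = 46.8722
d((-4, -13), (11, -11)) = 15.1327
d((-4, -13), (30, -26)) = 36.4005
d((22, 26), (11, -11)) = 38.6005
d((22, 26), (30, -26)) = 52.6118
d((11, -11), (30, -26)) = 24.2074

Closest pair: (-13, -14) and (-4, -13) with distance 9.0554

The closest pair is (-13, -14) and (-4, -13) with Euclidean distance 9.0554. For 8 points, brute-force pairwise comparison is shown above. For large n, the divide-and-conquer algorithm (sort by x, recurse on halves, check the dividing strip) achieves O(n log n).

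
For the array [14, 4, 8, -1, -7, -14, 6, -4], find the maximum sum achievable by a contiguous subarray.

Using Kadane's algorithm on [14, 4, 8, -1, -7, -14, 6, -4]:

Scanning through the array:
Position 1 (value 4): max_ending_here = 18, max_so_far = 18
Position 2 (value 8): max_ending_here = 26, max_so_far = 26
Position 3 (value -1): max_ending_here = 25, max_so_far = 26
Position 4 (value -7): max_ending_here = 18, max_so_far = 26
Position 5 (value -14): max_ending_here = 4, max_so_far = 26
Position 6 (value 6): max_ending_here = 10, max_so_far = 26
Position 7 (value -4): max_ending_here = 6, max_so_far = 26

Maximum subarray: [14, 4, 8]
Maximum sum: 26

The maximum subarray is [14, 4, 8] with sum 26. This subarray runs from index 0 to index 2.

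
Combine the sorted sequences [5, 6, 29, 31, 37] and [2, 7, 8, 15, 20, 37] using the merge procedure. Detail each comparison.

Merging process:

Compare 5 vs 2: take 2 from right. Merged: [2]
Compare 5 vs 7: take 5 from left. Merged: [2, 5]
Compare 6 vs 7: take 6 from left. Merged: [2, 5, 6]
Compare 29 vs 7: take 7 from right. Merged: [2, 5, 6, 7]
Compare 29 vs 8: take 8 from right. Merged: [2, 5, 6, 7, 8]
Compare 29 vs 15: take 15 from right. Merged: [2, 5, 6, 7, 8, 15]
Compare 29 vs 20: take 20 from right. Merged: [2, 5, 6, 7, 8, 15, 20]
Compare 29 vs 37: take 29 from left. Merged: [2, 5, 6, 7, 8, 15, 20, 29]
Compare 31 vs 37: take 31 from left. Merged: [2, 5, 6, 7, 8, 15, 20, 29, 31]
Compare 37 vs 37: take 37 from left. Merged: [2, 5, 6, 7, 8, 15, 20, 29, 31, 37]
Append remaining from right: [37]. Merged: [2, 5, 6, 7, 8, 15, 20, 29, 31, 37, 37]

Final merged array: [2, 5, 6, 7, 8, 15, 20, 29, 31, 37, 37]
Total comparisons: 10

The merged array is [2, 5, 6, 7, 8, 15, 20, 29, 31, 37, 37], requiring 10 comparisons. The merge step runs in O(n) time where n is the total number of elements.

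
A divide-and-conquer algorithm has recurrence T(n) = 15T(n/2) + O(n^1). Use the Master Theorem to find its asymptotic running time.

Master Theorem for T(n) = 15T(n/2) + O(n^1):

a = 15, b = 2, c = 1
log_b(a) = log_2(15) = 3.9069

Case 1: c = 1 < log_2(15) = 3.9069
T(n) = O(n^(log_2 15))

For T(n) = 15T(n/2) + O(n^1): log_2(15) = 3.9069. This is Case 1 of the Master Theorem (c < log_b(a), work dominated by leaves), giving O(n^(log_2 15)).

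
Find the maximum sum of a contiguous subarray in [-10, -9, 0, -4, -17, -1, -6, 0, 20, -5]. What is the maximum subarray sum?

Using Kadane's algorithm on [-10, -9, 0, -4, -17, -1, -6, 0, 20, -5]:

Scanning through the array:
Position 1 (value -9): max_ending_here = -9, max_so_far = -9
Position 2 (value 0): max_ending_here = 0, max_so_far = 0
Position 3 (value -4): max_ending_here = -4, max_so_far = 0
Position 4 (value -17): max_ending_here = -17, max_so_far = 0
Position 5 (value -1): max_ending_here = -1, max_so_far = 0
Position 6 (value -6): max_ending_here = -6, max_so_far = 0
Position 7 (value 0): max_ending_here = 0, max_so_far = 0
Position 8 (value 20): max_ending_here = 20, max_so_far = 20
Position 9 (value -5): max_ending_here = 15, max_so_far = 20

Maximum subarray: [0, 20]
Maximum sum: 20

The maximum subarray is [0, 20] with sum 20. This subarray runs from index 7 to index 8.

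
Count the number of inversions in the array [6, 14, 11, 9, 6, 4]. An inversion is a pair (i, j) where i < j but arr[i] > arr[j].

Finding inversions in [6, 14, 11, 9, 6, 4]:

(0, 5): arr[0]=6 > arr[5]=4
(1, 2): arr[1]=14 > arr[2]=11
(1, 3): arr[1]=14 > arr[3]=9
(1, 4): arr[1]=14 > arr[4]=6
(1, 5): arr[1]=14 > arr[5]=4
(2, 3): arr[2]=11 > arr[3]=9
(2, 4): arr[2]=11 > arr[4]=6
(2, 5): arr[2]=11 > arr[5]=4
(3, 4): arr[3]=9 > arr[4]=6
(3, 5): arr[3]=9 > arr[5]=4
(4, 5): arr[4]=6 > arr[5]=4

Total inversions: 11

The array has 11 inversion(s): (0,5), (1,2), (1,3), (1,4), (1,5), (2,3), (2,4), (2,5), (3,4), (3,5), (4,5). Each pair (i,j) satisfies i < j and arr[i] > arr[j].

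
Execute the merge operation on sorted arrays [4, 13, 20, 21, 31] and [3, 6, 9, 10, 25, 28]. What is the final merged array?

Merging process:

Compare 4 vs 3: take 3 from right. Merged: [3]
Compare 4 vs 6: take 4 from left. Merged: [3, 4]
Compare 13 vs 6: take 6 from right. Merged: [3, 4, 6]
Compare 13 vs 9: take 9 from right. Merged: [3, 4, 6, 9]
Compare 13 vs 10: take 10 from right. Merged: [3, 4, 6, 9, 10]
Compare 13 vs 25: take 13 from left. Merged: [3, 4, 6, 9, 10, 13]
Compare 20 vs 25: take 20 from left. Merged: [3, 4, 6, 9, 10, 13, 20]
Compare 21 vs 25: take 21 from left. Merged: [3, 4, 6, 9, 10, 13, 20, 21]
Compare 31 vs 25: take 25 from right. Merged: [3, 4, 6, 9, 10, 13, 20, 21, 25]
Compare 31 vs 28: take 28 from right. Merged: [3, 4, 6, 9, 10, 13, 20, 21, 25, 28]
Append remaining from left: [31]. Merged: [3, 4, 6, 9, 10, 13, 20, 21, 25, 28, 31]

Final merged array: [3, 4, 6, 9, 10, 13, 20, 21, 25, 28, 31]
Total comparisons: 10

The merged array is [3, 4, 6, 9, 10, 13, 20, 21, 25, 28, 31], requiring 10 comparisons. The merge step runs in O(n) time where n is the total number of elements.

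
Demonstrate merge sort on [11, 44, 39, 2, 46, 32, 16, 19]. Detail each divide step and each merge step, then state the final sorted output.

Merge sort trace:

Split: [11, 44, 39, 2, 46, 32, 16, 19] -> [11, 44, 39, 2] and [46, 32, 16, 19]
  Split: [11, 44, 39, 2] -> [11, 44] and [39, 2]
    Split: [11, 44] -> [11] and [44]
    Merge: [11] + [44] -> [11, 44]
    Split: [39, 2] -> [39] and [2]
    Merge: [39] + [2] -> [2, 39]
  Merge: [11, 44] + [2, 39] -> [2, 11, 39, 44]
  Split: [46, 32, 16, 19] -> [46, 32] and [16, 19]
    Split: [46, 32] -> [46] and [32]
    Merge: [46] + [32] -> [32, 46]
    Split: [16, 19] -> [16] and [19]
    Merge: [16] + [19] -> [16, 19]
  Merge: [32, 46] + [16, 19] -> [16, 19, 32, 46]
Merge: [2, 11, 39, 44] + [16, 19, 32, 46] -> [2, 11, 16, 19, 32, 39, 44, 46]

Final sorted array: [2, 11, 16, 19, 32, 39, 44, 46]

The merge sort proceeds by recursively splitting the array and merging sorted halves.
After all merges, the sorted array is [2, 11, 16, 19, 32, 39, 44, 46].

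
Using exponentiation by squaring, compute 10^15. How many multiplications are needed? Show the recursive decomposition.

Computing 10^15 by squaring (build up from 10^1; each line after the first costs one multiplication):

10^1 = 10
10^2 = (10^1)^2 = 10^2 = 100
10^3 = 10 * 10^2 = 10 * 100 = 1000
10^6 = (10^3)^2 = 1000^2 = 1000000
10^7 = 10 * 10^6 = 10 * 1000000 = 10000000
10^14 = (10^7)^2 = 10000000^2 = 100000000000000
10^15 = 10 * 10^14 = 10 * 100000000000000 = 1000000000000000

Result: 1000000000000000
Multiplications needed: 6 (6 lines after 10^1)

10^15 = 1000000000000000. Using exponentiation by squaring, this requires 6 multiplications. The key idea: if the exponent is even, square the half-power; if odd, multiply by the base once.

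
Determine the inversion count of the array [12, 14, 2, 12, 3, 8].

Finding inversions in [12, 14, 2, 12, 3, 8]:

(0, 2): arr[0]=12 > arr[2]=2
(0, 4): arr[0]=12 > arr[4]=3
(0, 5): arr[0]=12 > arr[5]=8
(1, 2): arr[1]=14 > arr[2]=2
(1, 3): arr[1]=14 > arr[3]=12
(1, 4): arr[1]=14 > arr[4]=3
(1, 5): arr[1]=14 > arr[5]=8
(3, 4): arr[3]=12 > arr[4]=3
(3, 5): arr[3]=12 > arr[5]=8

Total inversions: 9

The array has 9 inversion(s): (0,2), (0,4), (0,5), (1,2), (1,3), (1,4), (1,5), (3,4), (3,5). Each pair (i,j) satisfies i < j and arr[i] > arr[j].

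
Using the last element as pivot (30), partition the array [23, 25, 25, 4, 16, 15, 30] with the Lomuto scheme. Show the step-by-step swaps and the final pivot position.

Lomuto partition with pivot = 30:

Initial array: [23, 25, 25, 4, 16, 15, 30]

arr[0]=23 <= 30: swap with position 0, array becomes [23, 25, 25, 4, 16, 15, 30]
arr[1]=25 <= 30: swap with position 1, array becomes [23, 25, 25, 4, 16, 15, 30]
arr[2]=25 <= 30: swap with position 2, array becomes [23, 25, 25, 4, 16, 15, 30]
arr[3]=4 <= 30: swap with position 3, array becomes [23, 25, 25, 4, 16, 15, 30]
arr[4]=16 <= 30: swap with position 4, array becomes [23, 25, 25, 4, 16, 15, 30]
arr[5]=15 <= 30: swap with position 5, array becomes [23, 25, 25, 4, 16, 15, 30]

Place pivot at position 6: [23, 25, 25, 4, 16, 15, 30]
Pivot position: 6

After partitioning with pivot 30, the array becomes [23, 25, 25, 4, 16, 15, 30]. The pivot is placed at index 6. All elements to the left of the pivot are <= 30, and all elements to the right are > 30.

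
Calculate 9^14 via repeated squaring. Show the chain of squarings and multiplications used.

Computing 9^14 by squaring (build up from 9^1; each line after the first costs one multiplication):

9^1 = 9
9^2 = (9^1)^2 = 9^2 = 81
9^3 = 9 * 9^2 = 9 * 81 = 729
9^6 = (9^3)^2 = 729^2 = 531441
9^7 = 9 * 9^6 = 9 * 531441 = 4782969
9^14 = (9^7)^2 = 4782969^2 = 22876792454961

Result: 22876792454961
Multiplications needed: 5 (5 lines after 9^1)

9^14 = 22876792454961. Using exponentiation by squaring, this requires 5 multiplications. The key idea: if the exponent is even, square the half-power; if odd, multiply by the base once.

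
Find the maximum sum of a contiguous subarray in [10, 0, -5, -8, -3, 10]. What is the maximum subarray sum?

Using Kadane's algorithm on [10, 0, -5, -8, -3, 10]:

Scanning through the array:
Position 1 (value 0): max_ending_here = 10, max_so_far = 10
Position 2 (value -5): max_ending_here = 5, max_so_far = 10
Position 3 (value -8): max_ending_here = -3, max_so_far = 10
Position 4 (value -3): max_ending_here = -3, max_so_far = 10
Position 5 (value 10): max_ending_here = 10, max_so_far = 10

Maximum subarray: [10]
Maximum sum: 10

The maximum subarray is [10] with sum 10. This subarray runs from index 0 to index 0.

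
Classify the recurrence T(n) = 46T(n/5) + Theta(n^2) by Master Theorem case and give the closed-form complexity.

Master Theorem for T(n) = 46T(n/5) + O(n^2):

a = 46, b = 5, c = 2
log_b(a) = log_5(46) = 2.3789

Case 1: c = 2 < log_5(46) = 2.3789
T(n) = O(n^(log_5 46))

For T(n) = 46T(n/5) + O(n^2): log_5(46) = 2.3789. This is Case 1 of the Master Theorem (c < log_b(a), work dominated by leaves), giving O(n^(log_5 46)).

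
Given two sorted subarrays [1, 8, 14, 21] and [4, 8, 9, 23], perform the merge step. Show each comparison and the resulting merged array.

Merging process:

Compare 1 vs 4: take 1 from left. Merged: [1]
Compare 8 vs 4: take 4 from right. Merged: [1, 4]
Compare 8 vs 8: take 8 from left. Merged: [1, 4, 8]
Compare 14 vs 8: take 8 from right. Merged: [1, 4, 8, 8]
Compare 14 vs 9: take 9 from right. Merged: [1, 4, 8, 8, 9]
Compare 14 vs 23: take 14 from left. Merged: [1, 4, 8, 8, 9, 14]
Compare 21 vs 23: take 21 from left. Merged: [1, 4, 8, 8, 9, 14, 21]
Append remaining from right: [23]. Merged: [1, 4, 8, 8, 9, 14, 21, 23]

Final merged array: [1, 4, 8, 8, 9, 14, 21, 23]
Total comparisons: 7

The merged array is [1, 4, 8, 8, 9, 14, 21, 23], requiring 7 comparisons. The merge step runs in O(n) time where n is the total number of elements.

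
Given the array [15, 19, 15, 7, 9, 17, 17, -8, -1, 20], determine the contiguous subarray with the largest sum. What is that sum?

Using Kadane's algorithm on [15, 19, 15, 7, 9, 17, 17, -8, -1, 20]:

Scanning through the array:
Position 1 (value 19): max_ending_here = 34, max_so_far = 34
Position 2 (value 15): max_ending_here = 49, max_so_far = 49
Position 3 (value 7): max_ending_here = 56, max_so_far = 56
Position 4 (value 9): max_ending_here = 65, max_so_far = 65
Position 5 (value 17): max_ending_here = 82, max_so_far = 82
Position 6 (value 17): max_ending_here = 99, max_so_far = 99
Position 7 (value -8): max_ending_here = 91, max_so_far = 99
Position 8 (value -1): max_ending_here = 90, max_so_far = 99
Position 9 (value 20): max_ending_here = 110, max_so_far = 110

Maximum subarray: [15, 19, 15, 7, 9, 17, 17, -8, -1, 20]
Maximum sum: 110

The maximum subarray is [15, 19, 15, 7, 9, 17, 17, -8, -1, 20] with sum 110. This subarray runs from index 0 to index 9.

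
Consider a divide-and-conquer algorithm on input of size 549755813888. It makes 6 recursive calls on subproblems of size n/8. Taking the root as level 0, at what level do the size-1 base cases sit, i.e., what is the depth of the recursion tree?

For divide and conquer with division factor 8:

Problem sizes at each level:
Level 0: 549755813888
Level 1: 68719476736
Level 2: 8589934592
Level 3: 1073741824
Level 4: 134217728
Level 5: 16777216
Level 6: 2097152
Level 7: 262144
Level 8: 32768
Level 9: 4096
Level 10: 512
Level 11: 64
Level 12: 8
Level 13: 1

The root is level 0 and the size-1 base case is level 13 (the tree spans levels 0 through 13, i.e. 14 levels counting the root), so the depth is the number of divisions: log_8(549755813888) = 13

The recursion tree depth is log_8(549755813888) = 13. At each level, the problem size is divided by 8, so it takes 13 divisions to reduce to a base case of size 1. The algorithm makes 6 recursive calls at each level.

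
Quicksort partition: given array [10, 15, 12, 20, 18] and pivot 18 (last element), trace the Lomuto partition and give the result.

Lomuto partition with pivot = 18:

Initial array: [10, 15, 12, 20, 18]

arr[0]=10 <= 18: swap with position 0, array becomes [10, 15, 12, 20, 18]
arr[1]=15 <= 18: swap with position 1, array becomes [10, 15, 12, 20, 18]
arr[2]=12 <= 18: swap with position 2, array becomes [10, 15, 12, 20, 18]
arr[3]=20 > 18: no swap

Place pivot at position 3: [10, 15, 12, 18, 20]
Pivot position: 3

After partitioning with pivot 18, the array becomes [10, 15, 12, 18, 20]. The pivot is placed at index 3. All elements to the left of the pivot are <= 18, and all elements to the right are > 18.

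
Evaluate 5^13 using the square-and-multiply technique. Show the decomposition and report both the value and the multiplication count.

Computing 5^13 by squaring (build up from 5^1; each line after the first costs one multiplication):

5^1 = 5
5^2 = (5^1)^2 = 5^2 = 25
5^3 = 5 * 5^2 = 5 * 25 = 125
5^6 = (5^3)^2 = 125^2 = 15625
5^12 = (5^6)^2 = 15625^2 = 244140625
5^13 = 5 * 5^12 = 5 * 244140625 = 1220703125

Result: 1220703125
Multiplications needed: 5 (5 lines after 5^1)

5^13 = 1220703125. Using exponentiation by squaring, this requires 5 multiplications. The key idea: if the exponent is even, square the half-power; if odd, multiply by the base once.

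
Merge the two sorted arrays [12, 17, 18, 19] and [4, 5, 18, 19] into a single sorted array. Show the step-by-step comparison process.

Merging process:

Compare 12 vs 4: take 4 from right. Merged: [4]
Compare 12 vs 5: take 5 from right. Merged: [4, 5]
Compare 12 vs 18: take 12 from left. Merged: [4, 5, 12]
Compare 17 vs 18: take 17 from left. Merged: [4, 5, 12, 17]
Compare 18 vs 18: take 18 from left. Merged: [4, 5, 12, 17, 18]
Compare 19 vs 18: take 18 from right. Merged: [4, 5, 12, 17, 18, 18]
Compare 19 vs 19: take 19 from left. Merged: [4, 5, 12, 17, 18, 18, 19]
Append remaining from right: [19]. Merged: [4, 5, 12, 17, 18, 18, 19, 19]

Final merged array: [4, 5, 12, 17, 18, 18, 19, 19]
Total comparisons: 7

The merged array is [4, 5, 12, 17, 18, 18, 19, 19], requiring 7 comparisons. The merge step runs in O(n) time where n is the total number of elements.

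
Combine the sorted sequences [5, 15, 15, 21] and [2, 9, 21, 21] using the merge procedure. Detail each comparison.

Merging process:

Compare 5 vs 2: take 2 from right. Merged: [2]
Compare 5 vs 9: take 5 from left. Merged: [2, 5]
Compare 15 vs 9: take 9 from right. Merged: [2, 5, 9]
Compare 15 vs 21: take 15 from left. Merged: [2, 5, 9, 15]
Compare 15 vs 21: take 15 from left. Merged: [2, 5, 9, 15, 15]
Compare 21 vs 21: take 21 from left. Merged: [2, 5, 9, 15, 15, 21]
Append remaining from right: [21, 21]. Merged: [2, 5, 9, 15, 15, 21, 21, 21]

Final merged array: [2, 5, 9, 15, 15, 21, 21, 21]
Total comparisons: 6

The merged array is [2, 5, 9, 15, 15, 21, 21, 21], requiring 6 comparisons. The merge step runs in O(n) time where n is the total number of elements.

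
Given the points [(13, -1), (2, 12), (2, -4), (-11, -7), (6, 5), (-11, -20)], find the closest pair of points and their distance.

Computing all pairwise distances among 6 points:

d((13, -1), (2, 12)) = 17.0294
d((13, -1), (2, -4)) = 11.4018
d((13, -1), (-11, -7)) = 24.7386
d((13, -1), (6, 5)) = 9.2195
d((13, -1), (-11, -20)) = 30.6105
d((2, 12), (2, -4)) = 16.0
d((2, 12), (-11, -7)) = 23.0217
d((2, 12), (6, 5)) = 8.0623 <-- minimum
d((2, 12), (-11, -20)) = 34.5398
d((2, -4), (-11, -7)) = 13.3417
d((2, -4), (6, 5)) = 9.8489
d((2, -4), (-11, -20)) = 20.6155
d((-11, -7), (6, 5)) = 20.8087
d((-11, -7), (-11, -20)) = 13.0
d((6, 5), (-11, -20)) = 30.2324

Closest pair: (2, 12) and (6, 5) with distance 8.0623

The closest pair is (2, 12) and (6, 5) with Euclidean distance 8.0623. For 6 points, brute-force pairwise comparison is shown above. For large n, the divide-and-conquer algorithm (sort by x, recurse on halves, check the dividing strip) achieves O(n log n).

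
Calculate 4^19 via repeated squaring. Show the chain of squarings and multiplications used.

Computing 4^19 by squaring (build up from 4^1; each line after the first costs one multiplication):

4^1 = 4
4^2 = (4^1)^2 = 4^2 = 16
4^4 = (4^2)^2 = 16^2 = 256
4^8 = (4^4)^2 = 256^2 = 65536
4^9 = 4 * 4^8 = 4 * 65536 = 262144
4^18 = (4^9)^2 = 262144^2 = 68719476736
4^19 = 4 * 4^18 = 4 * 68719476736 = 274877906944

Result: 274877906944
Multiplications needed: 6 (6 lines after 4^1)

4^19 = 274877906944. Using exponentiation by squaring, this requires 6 multiplications. The key idea: if the exponent is even, square the half-power; if odd, multiply by the base once.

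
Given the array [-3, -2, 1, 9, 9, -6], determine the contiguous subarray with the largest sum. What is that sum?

Using Kadane's algorithm on [-3, -2, 1, 9, 9, -6]:

Scanning through the array:
Position 1 (value -2): max_ending_here = -2, max_so_far = -2
Position 2 (value 1): max_ending_here = 1, max_so_far = 1
Position 3 (value 9): max_ending_here = 10, max_so_far = 10
Position 4 (value 9): max_ending_here = 19, max_so_far = 19
Position 5 (value -6): max_ending_here = 13, max_so_far = 19

Maximum subarray: [1, 9, 9]
Maximum sum: 19

The maximum subarray is [1, 9, 9] with sum 19. This subarray runs from index 2 to index 4.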